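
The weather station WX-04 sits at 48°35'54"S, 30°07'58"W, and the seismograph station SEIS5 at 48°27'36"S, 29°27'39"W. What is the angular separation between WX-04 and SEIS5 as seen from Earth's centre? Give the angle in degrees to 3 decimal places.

WX-04: φ = -48.59833°, λ = -30.13278°
SEIS5: φ = -48.46000°, λ = -29.46083°
Δφ = 0.1383°,  Δλ = 0.6719°
a = sin²(Δφ/2) + cos φ₁ cos φ₂ sin²(Δλ/2) = 0.000017
c = 2·arcsin(√a) = 0.008133 rad = 0.4660°

0.466°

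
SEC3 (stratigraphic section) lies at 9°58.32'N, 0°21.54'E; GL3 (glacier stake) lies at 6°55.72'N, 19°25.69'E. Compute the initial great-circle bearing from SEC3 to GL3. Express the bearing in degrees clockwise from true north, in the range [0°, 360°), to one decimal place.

97.7°

SEC3: φ = +9.97200°, λ = +0.35900°
GL3: φ = +6.92867°, λ = +19.42817°
Δλ = 19.0692°
y = sin Δλ · cos φ₂ = 0.324323
x = cos φ₁ sin φ₂ − sin φ₁ cos φ₂ cos Δλ = -0.043658
θ = atan2(y, x) = 97.6667° → 97.6667° (mod 360°)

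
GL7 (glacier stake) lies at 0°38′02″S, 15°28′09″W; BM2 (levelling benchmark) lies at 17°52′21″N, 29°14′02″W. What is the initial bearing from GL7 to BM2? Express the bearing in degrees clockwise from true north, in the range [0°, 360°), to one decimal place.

324.5°

GL7: φ = -0.63389°, λ = -15.46917°
BM2: φ = +17.87250°, λ = -29.23389°
Δλ = -13.7647°
y = sin Δλ · cos φ₂ = -0.226453
x = cos φ₁ sin φ₂ − sin φ₁ cos φ₂ cos Δλ = 0.317108
θ = atan2(y, x) = -35.5314° → 324.4686° (mod 360°)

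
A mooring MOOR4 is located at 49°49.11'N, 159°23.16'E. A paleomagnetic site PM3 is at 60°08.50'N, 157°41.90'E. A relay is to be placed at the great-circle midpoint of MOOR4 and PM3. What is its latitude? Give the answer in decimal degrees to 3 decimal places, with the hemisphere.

54.983°N

MOOR4: φ = +49.81850°, λ = +159.38600°
PM3: φ = +60.14167°, λ = +157.69833°
Bx = cos φ₂ cos Δλ = 0.497641,  By = cos φ₂ sin Δλ = -0.014662
φₘ = atan2(sin φ₁ + sin φ₂, √((cos φ₁ + Bx)² + By²)) = 54.98296°
λₘ = λ₁ + atan2(By, cos φ₁ + Bx) = 158.65095°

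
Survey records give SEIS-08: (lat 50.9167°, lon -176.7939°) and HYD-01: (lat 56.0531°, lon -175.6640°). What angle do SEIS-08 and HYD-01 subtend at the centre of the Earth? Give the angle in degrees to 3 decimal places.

Δφ = 5.1364°,  Δλ = 1.1299°
a = sin²(Δφ/2) + cos φ₁ cos φ₂ sin²(Δλ/2) = 0.002042
c = 2·arcsin(√a) = 0.090408 rad = 5.1800°

5.180°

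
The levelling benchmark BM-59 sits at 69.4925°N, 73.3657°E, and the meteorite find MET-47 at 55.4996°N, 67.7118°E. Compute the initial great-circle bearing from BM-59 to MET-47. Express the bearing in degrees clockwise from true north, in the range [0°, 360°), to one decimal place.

Δλ = -5.6539°
y = sin Δλ · cos φ₂ = -0.055802
x = cos φ₁ sin φ₂ − sin φ₁ cos φ₂ cos Δλ = -0.239221
θ = atan2(y, x) = -166.8696° → 193.1304° (mod 360°)

193.1°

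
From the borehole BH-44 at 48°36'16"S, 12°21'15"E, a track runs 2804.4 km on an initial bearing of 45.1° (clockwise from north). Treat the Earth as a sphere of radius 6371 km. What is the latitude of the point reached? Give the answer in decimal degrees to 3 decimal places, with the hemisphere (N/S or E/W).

28.670°S

BH-44: φ = -48.60444°, λ = +12.35417°
δ = d/R = 2804.4/6371 = 0.440182 rad
φ₂ = arcsin(sin φ₁ cos δ + cos φ₁ sin δ cos θ)
   = arcsin(-0.75016·0.90467 + 0.66125·0.42610·0.70587) = -28.66999°
λ₂ = λ₁ + atan2(sin θ sin δ cos φ₁, cos δ − sin φ₁ sin φ₂) = 32.47506°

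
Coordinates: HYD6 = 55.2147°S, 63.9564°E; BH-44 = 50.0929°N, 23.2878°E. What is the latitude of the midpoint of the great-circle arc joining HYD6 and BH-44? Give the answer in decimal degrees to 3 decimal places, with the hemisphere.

2.730°S

Bx = cos φ₂ cos Δλ = 0.486606,  By = cos φ₂ sin Δλ = -0.418084
φₘ = atan2(sin φ₁ + sin φ₂, √((cos φ₁ + Bx)² + By²)) = -2.73021°
λₘ = λ₁ + atan2(By, cos φ₁ + Bx) = 42.37774°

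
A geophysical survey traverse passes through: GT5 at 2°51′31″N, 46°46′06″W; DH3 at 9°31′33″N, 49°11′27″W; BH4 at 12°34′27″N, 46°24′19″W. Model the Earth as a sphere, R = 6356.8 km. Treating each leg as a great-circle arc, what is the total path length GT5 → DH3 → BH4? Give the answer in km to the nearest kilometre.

GT5: φ = +2.85861°, λ = -46.76833°
DH3: φ = +9.52583°, λ = -49.19083°
BH4: φ = +12.57417°, λ = -46.40528°
GT5→DH3: c = 0.123716 rad, d = 786.44 km
DH3→BH4: c = 0.071462 rad, d = 454.27 km
Total = 786.44 + 454.27 = 1240.70 km

1241 km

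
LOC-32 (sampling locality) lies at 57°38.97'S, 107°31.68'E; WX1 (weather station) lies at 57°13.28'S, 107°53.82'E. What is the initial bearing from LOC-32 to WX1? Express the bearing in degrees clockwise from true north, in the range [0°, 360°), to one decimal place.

25.0°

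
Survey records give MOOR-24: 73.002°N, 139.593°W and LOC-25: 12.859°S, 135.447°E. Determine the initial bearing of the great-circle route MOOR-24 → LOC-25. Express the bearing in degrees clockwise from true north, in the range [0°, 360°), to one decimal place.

261.4°

Δλ = -84.9600°
y = sin Δλ · cos φ₂ = -0.971151
x = cos φ₁ sin φ₂ − sin φ₁ cos φ₂ cos Δλ = -0.146967
θ = atan2(y, x) = -98.6054° → 261.3946° (mod 360°)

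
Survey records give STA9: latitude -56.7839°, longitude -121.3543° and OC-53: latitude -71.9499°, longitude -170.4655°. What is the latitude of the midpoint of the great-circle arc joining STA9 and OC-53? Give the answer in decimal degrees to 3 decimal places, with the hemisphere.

66.254°S

Bx = cos φ₂ cos Δλ = 0.202825,  By = cos φ₂ sin Δλ = -0.234240
φₘ = atan2(sin φ₁ + sin φ₂, √((cos φ₁ + Bx)² + By²)) = -66.25405°
λₘ = λ₁ + atan2(By, cos φ₁ + Bx) = -138.68538°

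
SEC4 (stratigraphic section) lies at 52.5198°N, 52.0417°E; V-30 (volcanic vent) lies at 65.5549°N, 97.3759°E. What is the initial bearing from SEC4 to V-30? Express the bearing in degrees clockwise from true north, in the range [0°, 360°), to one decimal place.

42.3°

Δλ = 45.3342°
y = sin Δλ · cos φ₂ = 0.294318
x = cos φ₁ sin φ₂ − sin φ₁ cos φ₂ cos Δλ = 0.323091
θ = atan2(y, x) = 42.3318° → 42.3318° (mod 360°)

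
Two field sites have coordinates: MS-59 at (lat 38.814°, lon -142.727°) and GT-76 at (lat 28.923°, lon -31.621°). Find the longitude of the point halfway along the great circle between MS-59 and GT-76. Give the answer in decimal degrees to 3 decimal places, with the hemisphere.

82.334°W

Bx = cos φ₂ cos Δλ = -0.315180,  By = cos φ₂ sin Δλ = 0.816554
φₘ = atan2(sin φ₁ + sin φ₂, √((cos φ₁ + Bx)² + By²)) = 49.77604°
λₘ = λ₁ + atan2(By, cos φ₁ + Bx) = -82.33430°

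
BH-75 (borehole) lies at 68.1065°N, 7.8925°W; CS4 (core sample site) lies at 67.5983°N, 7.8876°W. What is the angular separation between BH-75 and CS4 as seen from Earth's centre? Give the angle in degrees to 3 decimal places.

0.508°

Δφ = -0.5082°,  Δλ = 0.0049°
a = sin²(Δφ/2) + cos φ₁ cos φ₂ sin²(Δλ/2) = 0.000020
c = 2·arcsin(√a) = 0.008870 rad = 0.5082°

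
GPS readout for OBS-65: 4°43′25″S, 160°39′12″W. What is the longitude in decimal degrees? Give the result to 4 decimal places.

160° + 39′/60 + 12″/3600 = 160 + 0.65000 + 0.00333 = 160.6533°

160.6533°W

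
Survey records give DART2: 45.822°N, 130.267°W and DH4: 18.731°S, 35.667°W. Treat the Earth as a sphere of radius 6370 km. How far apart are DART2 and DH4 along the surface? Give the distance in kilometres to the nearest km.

Δφ = -64.5530°,  Δλ = 94.6000°
a = sin²(Δφ/2) + cos φ₁ cos φ₂ sin²(Δλ/2) = 0.641617
c = 2·arcsin(√a) = 1.857961 rad = 106.4533°
d = R·c = 6370 × 1.857961 = 11835.2 km

11835 km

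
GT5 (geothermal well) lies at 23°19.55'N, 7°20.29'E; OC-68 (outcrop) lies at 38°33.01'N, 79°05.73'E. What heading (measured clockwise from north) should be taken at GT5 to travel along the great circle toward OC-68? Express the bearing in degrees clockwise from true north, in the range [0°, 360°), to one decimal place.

GT5: φ = +23.32583°, λ = +7.33817°
OC-68: φ = +38.55017°, λ = +79.09550°
Δλ = 71.7573°
y = sin Δλ · cos φ₂ = 0.742756
x = cos φ₁ sin φ₂ − sin φ₁ cos φ₂ cos Δλ = 0.475326
θ = atan2(y, x) = 57.3828° → 57.3828° (mod 360°)

57.4°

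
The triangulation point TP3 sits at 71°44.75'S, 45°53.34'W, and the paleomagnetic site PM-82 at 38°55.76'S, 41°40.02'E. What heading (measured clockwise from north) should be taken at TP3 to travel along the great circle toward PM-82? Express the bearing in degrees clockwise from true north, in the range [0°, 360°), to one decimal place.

102.0°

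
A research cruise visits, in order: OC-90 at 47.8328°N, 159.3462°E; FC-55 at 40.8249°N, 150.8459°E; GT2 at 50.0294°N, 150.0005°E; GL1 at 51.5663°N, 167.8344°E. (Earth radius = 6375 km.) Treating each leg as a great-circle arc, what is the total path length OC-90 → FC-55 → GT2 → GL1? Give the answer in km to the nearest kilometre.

OC-90→FC-55: c = 0.161736 rad, d = 1031.07 km
FC-55→GT2: c = 0.160979 rad, d = 1026.24 km
GT2→GL1: c = 0.198049 rad, d = 1262.56 km
Total = 1031.07 + 1026.24 + 1262.56 = 3319.87 km

3320 km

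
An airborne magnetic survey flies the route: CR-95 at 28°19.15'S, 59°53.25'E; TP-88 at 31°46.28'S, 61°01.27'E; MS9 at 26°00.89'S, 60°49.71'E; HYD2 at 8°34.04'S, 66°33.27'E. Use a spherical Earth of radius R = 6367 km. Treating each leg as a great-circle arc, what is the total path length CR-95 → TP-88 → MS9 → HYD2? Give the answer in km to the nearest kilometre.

3070 km

CR-95: φ = -28.31917°, λ = +59.88750°
TP-88: φ = -31.77133°, λ = +61.02117°
MS9: φ = -26.01483°, λ = +60.82850°
HYD2: φ = -8.56733°, λ = +66.55450°
CR-95→TP-88: c = 0.062637 rad, d = 398.81 km
TP-88→MS9: c = 0.100513 rad, d = 639.97 km
MS9→HYD2: c = 0.318973 rad, d = 2030.90 km
Total = 398.81 + 639.97 + 2030.90 = 3069.68 km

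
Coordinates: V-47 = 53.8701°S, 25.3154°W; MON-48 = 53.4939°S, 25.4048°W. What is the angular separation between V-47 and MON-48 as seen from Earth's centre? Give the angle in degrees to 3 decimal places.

Δφ = 0.3762°,  Δλ = -0.0894°
a = sin²(Δφ/2) + cos φ₁ cos φ₂ sin²(Δλ/2) = 0.000011
c = 2·arcsin(√a) = 0.006631 rad = 0.3799°

0.380°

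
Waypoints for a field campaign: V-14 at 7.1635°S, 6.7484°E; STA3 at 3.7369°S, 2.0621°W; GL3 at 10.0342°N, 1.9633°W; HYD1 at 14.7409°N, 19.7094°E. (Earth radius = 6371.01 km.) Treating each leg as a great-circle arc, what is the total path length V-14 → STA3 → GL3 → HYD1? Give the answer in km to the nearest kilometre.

4988 km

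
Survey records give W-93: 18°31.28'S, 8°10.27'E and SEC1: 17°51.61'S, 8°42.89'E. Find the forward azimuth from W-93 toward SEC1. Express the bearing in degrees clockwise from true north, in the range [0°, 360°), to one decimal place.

38.1°

W-93: φ = -18.52133°, λ = +8.17117°
SEC1: φ = -17.86017°, λ = +8.71483°
Δλ = 0.5437°
y = sin Δλ · cos φ₂ = 0.009031
x = cos φ₁ sin φ₂ − sin φ₁ cos φ₂ cos Δλ = 0.011526
θ = atan2(y, x) = 38.0818° → 38.0818° (mod 360°)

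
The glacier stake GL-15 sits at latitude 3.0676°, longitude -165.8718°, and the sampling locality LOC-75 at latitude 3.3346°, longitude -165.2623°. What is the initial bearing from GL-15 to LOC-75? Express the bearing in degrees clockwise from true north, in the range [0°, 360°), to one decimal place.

Δλ = 0.6095°
y = sin Δλ · cos φ₂ = 0.010620
x = cos φ₁ sin φ₂ − sin φ₁ cos φ₂ cos Δλ = 0.004663
θ = atan2(y, x) = 66.2938° → 66.2938° (mod 360°)

66.3°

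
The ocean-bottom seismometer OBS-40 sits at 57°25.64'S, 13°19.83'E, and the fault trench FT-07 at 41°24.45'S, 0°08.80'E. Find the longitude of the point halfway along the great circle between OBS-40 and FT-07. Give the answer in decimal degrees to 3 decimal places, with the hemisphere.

OBS-40: φ = -57.42733°, λ = +13.33050°
FT-07: φ = -41.40750°, λ = +0.14667°
Bx = cos φ₂ cos Δλ = 0.730256,  By = cos φ₂ sin Δλ = -0.171063
φₘ = atan2(sin φ₁ + sin φ₂, √((cos φ₁ + Bx)² + By²)) = -49.59999°
λₘ = λ₁ + atan2(By, cos φ₁ + Bx) = 5.65100°

5.651°E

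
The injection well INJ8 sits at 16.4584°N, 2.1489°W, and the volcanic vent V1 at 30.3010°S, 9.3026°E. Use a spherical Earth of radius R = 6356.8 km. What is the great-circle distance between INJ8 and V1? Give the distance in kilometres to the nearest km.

5330 km

Δφ = -46.7594°,  Δλ = 11.4515°
a = sin²(Δφ/2) + cos φ₁ cos φ₂ sin²(Δλ/2) = 0.165710
c = 2·arcsin(√a) = 0.838498 rad = 48.0424°
d = R·c = 6356.8 × 0.838498 = 5330.2 km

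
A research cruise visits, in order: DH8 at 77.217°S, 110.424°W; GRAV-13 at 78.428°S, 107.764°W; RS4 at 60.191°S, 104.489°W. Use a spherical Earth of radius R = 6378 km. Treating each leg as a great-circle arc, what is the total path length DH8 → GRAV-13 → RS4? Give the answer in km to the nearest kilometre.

2182 km

DH8→GRAV-13: c = 0.023289 rad, d = 148.54 km
GRAV-13→RS4: c = 0.318816 rad, d = 2033.41 km
Total = 148.54 + 2033.41 = 2181.94 km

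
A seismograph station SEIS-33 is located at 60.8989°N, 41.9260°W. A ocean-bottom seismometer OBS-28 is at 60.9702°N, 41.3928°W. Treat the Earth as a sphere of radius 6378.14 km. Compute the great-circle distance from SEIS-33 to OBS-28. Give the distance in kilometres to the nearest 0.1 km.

29.9 km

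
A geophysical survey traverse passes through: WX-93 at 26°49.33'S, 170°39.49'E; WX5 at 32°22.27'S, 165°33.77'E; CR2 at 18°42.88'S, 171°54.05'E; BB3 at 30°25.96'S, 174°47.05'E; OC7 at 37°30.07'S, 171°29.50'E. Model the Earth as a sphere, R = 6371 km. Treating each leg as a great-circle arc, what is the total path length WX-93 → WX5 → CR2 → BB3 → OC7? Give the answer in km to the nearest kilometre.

4612 km

WX-93: φ = -26.82217°, λ = +170.65817°
WX5: φ = -32.37117°, λ = +165.56283°
CR2: φ = -18.71467°, λ = +171.90083°
BB3: φ = -30.43267°, λ = +174.78417°
OC7: φ = -37.50117°, λ = +171.49167°
WX-93→WX5: c = 0.123891 rad, d = 789.31 km
WX5→CR2: c = 0.258246 rad, d = 1645.29 km
CR2→BB3: c = 0.209547 rad, d = 1335.02 km
BB3→OC7: c = 0.132228 rad, d = 842.42 km
Total = 789.31 + 1645.29 + 1335.02 + 842.42 = 4612.04 km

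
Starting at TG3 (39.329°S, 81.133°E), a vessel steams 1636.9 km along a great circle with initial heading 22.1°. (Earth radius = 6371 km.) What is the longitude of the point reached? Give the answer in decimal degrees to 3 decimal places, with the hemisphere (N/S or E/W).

87.214°E

δ = d/R = 1636.9/6371 = 0.256930 rad
φ₂ = arcsin(sin φ₁ cos δ + cos φ₁ sin δ cos θ)
   = arcsin(-0.63377·0.96717 + 0.77352·0.25411·0.92653) = -25.52148°
λ₂ = λ₁ + atan2(sin θ sin δ cos φ₁, cos δ − sin φ₁ sin φ₂) = 87.21436°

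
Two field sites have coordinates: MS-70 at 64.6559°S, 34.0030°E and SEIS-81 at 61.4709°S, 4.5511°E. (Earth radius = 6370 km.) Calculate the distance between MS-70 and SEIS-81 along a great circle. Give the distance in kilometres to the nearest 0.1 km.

1510.0 km

Δφ = 3.1850°,  Δλ = -29.4519°
a = sin²(Δφ/2) + cos φ₁ cos φ₂ sin²(Δλ/2) = 0.013982
c = 2·arcsin(√a) = 0.237049 rad = 13.5819°
d = R·c = 6370 × 0.237049 = 1510.0 km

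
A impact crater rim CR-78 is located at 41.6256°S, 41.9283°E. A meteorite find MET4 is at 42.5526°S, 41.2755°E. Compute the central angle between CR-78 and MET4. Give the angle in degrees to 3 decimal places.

Δφ = -0.9270°,  Δλ = -0.6528°
a = sin²(Δφ/2) + cos φ₁ cos φ₂ sin²(Δλ/2) = 0.000083
c = 2·arcsin(√a) = 0.018255 rad = 1.0459°

1.046°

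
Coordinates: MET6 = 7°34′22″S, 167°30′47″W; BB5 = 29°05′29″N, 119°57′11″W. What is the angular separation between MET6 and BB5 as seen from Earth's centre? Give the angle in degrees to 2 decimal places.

MET6: φ = -7.57278°, λ = -167.51306°
BB5: φ = +29.09139°, λ = -119.95306°
Δφ = 36.6642°,  Δλ = 47.5600°
a = sin²(Δφ/2) + cos φ₁ cos φ₂ sin²(Δλ/2) = 0.239766
c = 2·arcsin(√a) = 1.023397 rad = 58.6363°

58.64°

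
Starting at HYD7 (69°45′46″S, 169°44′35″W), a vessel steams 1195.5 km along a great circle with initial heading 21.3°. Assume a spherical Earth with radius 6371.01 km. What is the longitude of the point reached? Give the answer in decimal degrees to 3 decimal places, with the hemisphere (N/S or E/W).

HYD7: φ = -69.76278°, λ = -169.74306°
δ = d/R = 1195.5/6371.01 = 0.187647 rad
φ₂ = arcsin(sin φ₁ cos δ + cos φ₁ sin δ cos θ)
   = arcsin(-0.93827·0.98245 + 0.34591·0.18655·0.93169) = -59.50547°
λ₂ = λ₁ + atan2(sin θ sin δ cos φ₁, cos δ − sin φ₁ sin φ₂) = -162.06908°

162.069°W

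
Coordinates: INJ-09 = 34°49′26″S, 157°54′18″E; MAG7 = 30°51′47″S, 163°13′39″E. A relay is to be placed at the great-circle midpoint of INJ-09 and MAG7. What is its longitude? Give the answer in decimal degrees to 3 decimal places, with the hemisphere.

INJ-09: φ = -34.82389°, λ = +157.90500°
MAG7: φ = -30.86306°, λ = +163.22750°
Bx = cos φ₂ cos Δλ = 0.854695,  By = cos φ₂ sin Δλ = 0.079626
φₘ = atan2(sin φ₁ + sin φ₂, √((cos φ₁ + Bx)² + By²)) = -32.87164°
λₘ = λ₁ + atan2(By, cos φ₁ + Bx) = 160.62570°

160.626°E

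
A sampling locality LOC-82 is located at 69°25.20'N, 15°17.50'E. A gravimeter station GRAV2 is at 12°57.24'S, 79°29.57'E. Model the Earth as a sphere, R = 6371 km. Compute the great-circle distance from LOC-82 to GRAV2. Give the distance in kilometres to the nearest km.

10395 km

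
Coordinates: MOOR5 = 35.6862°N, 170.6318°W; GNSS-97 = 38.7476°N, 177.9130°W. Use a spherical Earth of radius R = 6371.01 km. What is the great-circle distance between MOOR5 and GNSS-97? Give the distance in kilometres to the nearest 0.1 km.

Δφ = 3.0614°,  Δλ = -7.2812°
a = sin²(Δφ/2) + cos φ₁ cos φ₂ sin²(Δλ/2) = 0.003268
c = 2·arcsin(√a) = 0.114389 rad = 6.5540°
d = R·c = 6371.01 × 0.114389 = 728.8 km

728.8 km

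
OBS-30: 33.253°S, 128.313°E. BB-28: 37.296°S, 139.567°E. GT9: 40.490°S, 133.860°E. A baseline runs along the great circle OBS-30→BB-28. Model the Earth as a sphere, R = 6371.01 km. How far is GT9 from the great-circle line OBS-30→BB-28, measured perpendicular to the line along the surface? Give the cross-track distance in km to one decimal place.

515.0 km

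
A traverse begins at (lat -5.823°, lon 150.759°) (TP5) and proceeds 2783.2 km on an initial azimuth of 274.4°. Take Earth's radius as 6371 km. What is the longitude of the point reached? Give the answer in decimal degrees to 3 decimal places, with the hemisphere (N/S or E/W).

125.760°E

δ = d/R = 2783.2/6371 = 0.436854 rad
φ₂ = arcsin(sin φ₁ cos δ + cos φ₁ sin δ cos θ)
   = arcsin(-0.10146·0.90609 + 0.99484·0.42309·0.07672) = -3.41892°
λ₂ = λ₁ + atan2(sin θ sin δ cos φ₁, cos δ − sin φ₁ sin φ₂) = 125.76037°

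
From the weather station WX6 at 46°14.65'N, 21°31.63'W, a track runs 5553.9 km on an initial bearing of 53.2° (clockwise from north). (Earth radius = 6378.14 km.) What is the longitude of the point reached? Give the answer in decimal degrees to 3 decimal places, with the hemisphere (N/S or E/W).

WX6: φ = +46.24417°, λ = -21.52717°
δ = d/R = 5553.9/6378.14 = 0.870771 rad
φ₂ = arcsin(sin φ₁ cos δ + cos φ₁ sin δ cos θ)
   = arcsin(0.72229·0.64424 + 0.69159·0.76483·0.59902) = 51.46041°
λ₂ = λ₁ + atan2(sin θ sin δ cos φ₁, cos δ − sin φ₁ sin φ₂) = 57.87135°

57.871°E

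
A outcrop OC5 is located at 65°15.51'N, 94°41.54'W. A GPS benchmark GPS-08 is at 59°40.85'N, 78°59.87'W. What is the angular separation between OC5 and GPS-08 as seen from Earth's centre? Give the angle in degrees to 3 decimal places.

9.109°

OC5: φ = +65.25850°, λ = -94.69233°
GPS-08: φ = +59.68083°, λ = -78.99783°
Δφ = -5.5777°,  Δλ = 15.6945°
a = sin²(Δφ/2) + cos φ₁ cos φ₂ sin²(Δλ/2) = 0.006306
c = 2·arcsin(√a) = 0.158985 rad = 9.1092°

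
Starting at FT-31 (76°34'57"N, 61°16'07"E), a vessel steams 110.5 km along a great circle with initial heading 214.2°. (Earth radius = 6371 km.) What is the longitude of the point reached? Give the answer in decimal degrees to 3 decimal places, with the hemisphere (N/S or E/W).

58.999°E

FT-31: φ = +76.58250°, λ = +61.26861°
δ = d/R = 110.5/6371 = 0.017344 rad
φ₂ = arcsin(sin φ₁ cos δ + cos φ₁ sin δ cos θ)
   = arcsin(0.97271·0.99985 + 0.23205·0.01734·-0.82708) = 75.74984°
λ₂ = λ₁ + atan2(sin θ sin δ cos φ₁, cos δ − sin φ₁ sin φ₂) = 58.99896°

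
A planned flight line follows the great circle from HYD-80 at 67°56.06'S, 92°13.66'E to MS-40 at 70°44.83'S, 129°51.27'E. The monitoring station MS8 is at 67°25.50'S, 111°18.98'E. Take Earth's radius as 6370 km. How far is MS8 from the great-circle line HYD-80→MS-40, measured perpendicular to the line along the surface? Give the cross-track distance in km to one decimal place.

HYD-80: φ = -67.93433°, λ = +92.22767°
MS-40: φ = -70.74717°, λ = +129.85450°
MS8: φ = -67.42500°, λ = +111.31633°
δ₁₃ = central angle HYD-80→MS8 = 0.126333 rad  (haversine)
θ₁₃ = bearing HYD-80→MS8 = 94.859°,  θ₁₂ = bearing HYD-80→MS-40 = 119.227°
dₓₜ = R·arcsin(sin δ₁₃ · sin(θ₁₃ − θ₁₂)) = 6370·arcsin(0.12600·sin(-24.368°)) = -331.299 km
|dₓₜ| = 331.299 km

331.3 km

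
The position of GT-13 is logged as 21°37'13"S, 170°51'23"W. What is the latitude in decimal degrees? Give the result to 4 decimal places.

21° + 37′/60 + 13″/3600 = 21 + 0.61667 + 0.00361 = 21.6203°

21.6203°S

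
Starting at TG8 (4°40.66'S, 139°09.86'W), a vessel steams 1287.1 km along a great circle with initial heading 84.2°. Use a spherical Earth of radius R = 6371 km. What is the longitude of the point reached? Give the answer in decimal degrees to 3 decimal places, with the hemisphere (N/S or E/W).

127.628°W

TG8: φ = -4.67767°, λ = -139.16433°
δ = d/R = 1287.1/6371 = 0.202025 rad
φ₂ = arcsin(sin φ₁ cos δ + cos φ₁ sin δ cos θ)
   = arcsin(-0.08155·0.97966 + 0.99667·0.20065·0.10106) = -3.42154°
λ₂ = λ₁ + atan2(sin θ sin δ cos φ₁, cos δ − sin φ₁ sin φ₂) = -127.62839°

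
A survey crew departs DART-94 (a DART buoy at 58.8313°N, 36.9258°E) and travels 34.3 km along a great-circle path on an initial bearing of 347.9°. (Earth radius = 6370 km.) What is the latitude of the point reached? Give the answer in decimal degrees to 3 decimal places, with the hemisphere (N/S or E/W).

59.133°N

δ = d/R = 34.3/6370 = 0.005385 rad
φ₂ = arcsin(sin φ₁ cos δ + cos φ₁ sin δ cos θ)
   = arcsin(0.85565·0.99999 + 0.51756·0.00538·0.97778) = 59.13290°
λ₂ = λ₁ + atan2(sin θ sin δ cos φ₁, cos δ − sin φ₁ sin φ₂) = 36.79975°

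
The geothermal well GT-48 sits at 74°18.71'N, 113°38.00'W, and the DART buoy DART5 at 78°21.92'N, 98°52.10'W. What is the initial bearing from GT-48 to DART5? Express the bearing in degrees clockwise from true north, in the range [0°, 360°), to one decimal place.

33.7°

GT-48: φ = +74.31183°, λ = -113.63333°
DART5: φ = +78.36533°, λ = -98.86833°
Δλ = 14.7650°
y = sin Δλ · cos φ₂ = 0.051397
x = cos φ₁ sin φ₂ − sin φ₁ cos φ₂ cos Δλ = 0.077099
θ = atan2(y, x) = 33.6887° → 33.6887° (mod 360°)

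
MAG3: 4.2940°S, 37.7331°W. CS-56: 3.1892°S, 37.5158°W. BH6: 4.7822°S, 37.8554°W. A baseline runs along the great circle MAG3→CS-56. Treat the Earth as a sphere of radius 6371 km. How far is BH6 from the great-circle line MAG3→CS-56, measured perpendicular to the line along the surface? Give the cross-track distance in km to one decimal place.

2.8 km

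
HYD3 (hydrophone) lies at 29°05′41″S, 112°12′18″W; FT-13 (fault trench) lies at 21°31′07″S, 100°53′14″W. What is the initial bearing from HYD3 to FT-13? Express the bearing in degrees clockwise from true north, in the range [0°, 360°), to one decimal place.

HYD3: φ = -29.09472°, λ = -112.20500°
FT-13: φ = -21.51861°, λ = -100.88722°
Δλ = 11.3178°
y = sin Δλ · cos φ₂ = 0.182571
x = cos φ₁ sin φ₂ − sin φ₁ cos φ₂ cos Δλ = 0.123046
θ = atan2(y, x) = 56.0215° → 56.0215° (mod 360°)

56.0°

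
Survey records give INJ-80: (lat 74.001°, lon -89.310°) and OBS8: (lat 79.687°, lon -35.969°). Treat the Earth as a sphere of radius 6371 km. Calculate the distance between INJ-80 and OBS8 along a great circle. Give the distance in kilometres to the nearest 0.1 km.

1421.9 km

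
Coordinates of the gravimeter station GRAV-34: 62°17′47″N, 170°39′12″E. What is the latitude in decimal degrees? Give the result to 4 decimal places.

62.2964°N

62° + 17′/60 + 47″/3600 = 62 + 0.28333 + 0.01306 = 62.2964°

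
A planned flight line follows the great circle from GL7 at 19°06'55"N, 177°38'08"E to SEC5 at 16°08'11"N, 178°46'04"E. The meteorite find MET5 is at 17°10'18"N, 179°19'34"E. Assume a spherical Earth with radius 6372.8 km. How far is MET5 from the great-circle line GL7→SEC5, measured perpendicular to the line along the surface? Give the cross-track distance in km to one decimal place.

94.8 km

GL7: φ = +19.11528°, λ = +177.63556°
SEC5: φ = +16.13639°, λ = +178.76778°
MET5: φ = +17.17167°, λ = +179.32611°
δ₁₃ = central angle GL7→MET5 = 0.044009 rad  (haversine)
θ₁₃ = bearing GL7→MET5 = 140.158°,  θ₁₂ = bearing GL7→SEC5 = 159.914°
dₓₜ = R·arcsin(sin δ₁₃ · sin(θ₁₃ − θ₁₂)) = 6372.8·arcsin(0.04399·sin(-19.756°)) = -94.772 km
|dₓₜ| = 94.772 km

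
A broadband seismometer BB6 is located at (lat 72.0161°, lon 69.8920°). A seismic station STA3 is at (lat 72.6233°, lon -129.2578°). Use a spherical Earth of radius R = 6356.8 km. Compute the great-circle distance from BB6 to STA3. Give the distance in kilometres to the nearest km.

3867 km

Δφ = 0.6072°,  Δλ = 160.8502°
a = sin²(Δφ/2) + cos φ₁ cos φ₂ sin²(Δλ/2) = 0.089686
c = 2·arcsin(√a) = 0.608287 rad = 34.8523°
d = R·c = 6356.8 × 0.608287 = 3866.8 km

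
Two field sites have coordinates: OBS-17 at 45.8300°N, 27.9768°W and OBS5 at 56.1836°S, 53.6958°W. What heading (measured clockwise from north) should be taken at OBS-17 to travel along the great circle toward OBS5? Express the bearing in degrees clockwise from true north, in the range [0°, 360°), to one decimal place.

194.4°

Δλ = -25.7190°
y = sin Δλ · cos φ₂ = -0.241512
x = cos φ₁ sin φ₂ − sin φ₁ cos φ₂ cos Δλ = -0.938552
θ = atan2(y, x) = -165.5695° → 194.4305° (mod 360°)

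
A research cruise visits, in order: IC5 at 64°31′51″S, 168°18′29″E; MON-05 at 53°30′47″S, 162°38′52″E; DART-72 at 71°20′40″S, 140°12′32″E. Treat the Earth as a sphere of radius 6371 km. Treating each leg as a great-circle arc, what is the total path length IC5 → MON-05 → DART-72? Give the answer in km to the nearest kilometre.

3529 km

IC5: φ = -64.53083°, λ = +168.30806°
MON-05: φ = -53.51306°, λ = +162.64778°
DART-72: φ = -71.34444°, λ = +140.20889°
IC5→MON-05: c = 0.198715 rad, d = 1266.01 km
MON-05→DART-72: c = 0.355248 rad, d = 2263.28 km
Total = 1266.01 + 2263.28 = 3529.30 km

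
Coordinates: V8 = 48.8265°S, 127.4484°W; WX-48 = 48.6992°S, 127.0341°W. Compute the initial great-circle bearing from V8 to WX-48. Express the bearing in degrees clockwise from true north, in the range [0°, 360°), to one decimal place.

Δλ = 0.4143°
y = sin Δλ · cos φ₂ = 0.004772
x = cos φ₁ sin φ₂ − sin φ₁ cos φ₂ cos Δλ = 0.002209
θ = atan2(y, x) = 65.1640° → 65.1640° (mod 360°)

65.2°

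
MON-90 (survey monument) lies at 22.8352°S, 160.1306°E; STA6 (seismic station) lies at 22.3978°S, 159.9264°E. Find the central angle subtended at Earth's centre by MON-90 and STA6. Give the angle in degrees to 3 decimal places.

Δφ = 0.4374°,  Δλ = -0.2042°
a = sin²(Δφ/2) + cos φ₁ cos φ₂ sin²(Δλ/2) = 0.000017
c = 2·arcsin(√a) = 0.008313 rad = 0.4763°

0.476°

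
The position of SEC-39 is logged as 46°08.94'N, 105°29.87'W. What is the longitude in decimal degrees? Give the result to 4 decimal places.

105.4978°W

105° + 29.87′/60 = 105 + 0.49783 = 105.4978°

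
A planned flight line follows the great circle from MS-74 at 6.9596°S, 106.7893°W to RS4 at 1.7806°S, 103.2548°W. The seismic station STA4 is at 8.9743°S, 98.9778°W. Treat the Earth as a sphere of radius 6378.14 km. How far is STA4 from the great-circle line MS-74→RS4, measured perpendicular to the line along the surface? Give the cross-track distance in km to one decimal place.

δ₁₃ = central angle MS-74→STA4 = 0.139515 rad  (haversine)
θ₁₃ = bearing MS-74→STA4 = 105.117°,  θ₁₂ = bearing MS-74→RS4 = 34.387°
dₓₜ = R·arcsin(sin δ₁₃ · sin(θ₁₃ − θ₁₂)) = 6378.14·arcsin(0.13906·sin(70.730°)) = 839.693 km
|dₓₜ| = 839.693 km

839.7 km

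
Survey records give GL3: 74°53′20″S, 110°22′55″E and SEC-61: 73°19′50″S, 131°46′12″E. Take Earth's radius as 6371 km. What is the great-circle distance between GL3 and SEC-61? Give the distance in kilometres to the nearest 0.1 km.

669.7 km

GL3: φ = -74.88889°, λ = +110.38194°
SEC-61: φ = -73.33056°, λ = +131.77000°
Δφ = 1.5583°,  Δλ = 21.3881°
a = sin²(Δφ/2) + cos φ₁ cos φ₂ sin²(Δλ/2) = 0.002760
c = 2·arcsin(√a) = 0.105117 rad = 6.0228°
d = R·c = 6371 × 0.105117 = 669.7 km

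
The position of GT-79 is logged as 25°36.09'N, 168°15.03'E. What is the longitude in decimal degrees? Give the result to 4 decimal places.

168.2505°E

168° + 15.03′/60 = 168 + 0.25050 = 168.2505°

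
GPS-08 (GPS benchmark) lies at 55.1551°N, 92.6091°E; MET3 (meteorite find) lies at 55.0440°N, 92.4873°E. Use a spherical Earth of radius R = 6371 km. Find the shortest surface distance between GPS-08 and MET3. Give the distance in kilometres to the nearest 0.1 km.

Δφ = -0.1111°,  Δλ = -0.1218°
a = sin²(Δφ/2) + cos φ₁ cos φ₂ sin²(Δλ/2) = 0.000001
c = 2·arcsin(√a) = 0.002289 rad = 0.1311°
d = R·c = 6371 × 0.002289 = 14.6 km

14.6 km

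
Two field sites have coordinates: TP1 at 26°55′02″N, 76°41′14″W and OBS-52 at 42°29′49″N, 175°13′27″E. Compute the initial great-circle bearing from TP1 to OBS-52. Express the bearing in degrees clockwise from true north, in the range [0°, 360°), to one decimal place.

TP1: φ = +26.91722°, λ = -76.68722°
OBS-52: φ = +42.49694°, λ = +175.22417°
Δλ = -108.0886°
y = sin Δλ · cos φ₂ = -0.700873
x = cos φ₁ sin φ₂ − sin φ₁ cos φ₂ cos Δλ = 0.705998
θ = atan2(y, x) = -44.7913° → 315.2087° (mod 360°)

315.2°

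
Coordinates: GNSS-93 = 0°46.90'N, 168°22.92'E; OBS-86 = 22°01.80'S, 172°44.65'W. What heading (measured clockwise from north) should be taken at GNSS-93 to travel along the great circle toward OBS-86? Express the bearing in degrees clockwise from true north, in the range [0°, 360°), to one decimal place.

142.2°

GNSS-93: φ = +0.78167°, λ = +168.38200°
OBS-86: φ = -22.03000°, λ = -172.74417°
Δλ = 18.8738°
y = sin Δλ · cos φ₂ = 0.299867
x = cos φ₁ sin φ₂ − sin φ₁ cos φ₂ cos Δλ = -0.387023
θ = atan2(y, x) = 142.2314° → 142.2314° (mod 360°)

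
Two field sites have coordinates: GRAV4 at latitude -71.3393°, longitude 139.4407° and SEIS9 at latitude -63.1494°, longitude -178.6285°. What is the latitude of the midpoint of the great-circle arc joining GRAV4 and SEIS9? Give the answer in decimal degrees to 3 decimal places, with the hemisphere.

68.569°S

Bx = cos φ₂ cos Δλ = 0.336018,  By = cos φ₂ sin Δλ = 0.301818
φₘ = atan2(sin φ₁ + sin φ₂, √((cos φ₁ + Bx)² + By²)) = -68.56908°
λₘ = λ₁ + atan2(By, cos φ₁ + Bx) = 164.14792°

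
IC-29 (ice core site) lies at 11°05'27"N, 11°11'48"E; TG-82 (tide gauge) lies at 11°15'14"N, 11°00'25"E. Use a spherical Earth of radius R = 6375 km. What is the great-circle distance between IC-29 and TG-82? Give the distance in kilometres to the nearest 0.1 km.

27.5 km

IC-29: φ = +11.09083°, λ = +11.19667°
TG-82: φ = +11.25389°, λ = +11.00694°
Δφ = 0.1631°,  Δλ = -0.1897°
a = sin²(Δφ/2) + cos φ₁ cos φ₂ sin²(Δλ/2) = 0.000005
c = 2·arcsin(√a) = 0.004319 rad = 0.2474°
d = R·c = 6375 × 0.004319 = 27.5 km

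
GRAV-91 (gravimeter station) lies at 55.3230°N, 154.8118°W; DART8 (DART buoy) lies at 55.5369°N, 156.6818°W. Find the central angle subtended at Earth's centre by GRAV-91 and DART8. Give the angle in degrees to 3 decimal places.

1.082°

Δφ = 0.2139°,  Δλ = -1.8700°
a = sin²(Δφ/2) + cos φ₁ cos φ₂ sin²(Δλ/2) = 0.000089
c = 2·arcsin(√a) = 0.018891 rad = 1.0824°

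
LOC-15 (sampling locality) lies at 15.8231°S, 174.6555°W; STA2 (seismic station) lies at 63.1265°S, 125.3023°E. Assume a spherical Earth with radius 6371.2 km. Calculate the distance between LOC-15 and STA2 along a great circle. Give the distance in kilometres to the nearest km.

Δφ = -47.3034°,  Δλ = -60.0422°
a = sin²(Δφ/2) + cos φ₁ cos φ₂ sin²(Δλ/2) = 0.269804
c = 2·arcsin(√a) = 1.092360 rad = 62.5876°
d = R·c = 6371.2 × 1.092360 = 6959.6 km

6960 km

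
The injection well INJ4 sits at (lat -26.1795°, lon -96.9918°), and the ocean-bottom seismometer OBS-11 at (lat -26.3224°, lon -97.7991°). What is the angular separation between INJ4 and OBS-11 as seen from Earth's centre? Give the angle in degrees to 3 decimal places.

0.738°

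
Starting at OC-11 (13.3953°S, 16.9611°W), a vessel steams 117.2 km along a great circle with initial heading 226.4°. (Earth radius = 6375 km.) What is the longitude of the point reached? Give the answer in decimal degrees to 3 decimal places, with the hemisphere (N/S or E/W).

δ = d/R = 117.2/6375 = 0.018384 rad
φ₂ = arcsin(sin φ₁ cos δ + cos φ₁ sin δ cos θ)
   = arcsin(-0.23167·0.99983 + 0.97279·0.01838·-0.68962) = -14.12047°
λ₂ = λ₁ + atan2(sin θ sin δ cos φ₁, cos δ − sin φ₁ sin φ₂) = -17.74765°

17.748°W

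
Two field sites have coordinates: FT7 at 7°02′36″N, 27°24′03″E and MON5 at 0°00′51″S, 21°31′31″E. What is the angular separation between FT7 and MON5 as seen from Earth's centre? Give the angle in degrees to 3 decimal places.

9.174°

FT7: φ = +7.04333°, λ = +27.40083°
MON5: φ = -0.01417°, λ = +21.52528°
Δφ = -7.0575°,  Δλ = -5.8756°
a = sin²(Δφ/2) + cos φ₁ cos φ₂ sin²(Δλ/2) = 0.006395
c = 2·arcsin(√a) = 0.160111 rad = 9.1737°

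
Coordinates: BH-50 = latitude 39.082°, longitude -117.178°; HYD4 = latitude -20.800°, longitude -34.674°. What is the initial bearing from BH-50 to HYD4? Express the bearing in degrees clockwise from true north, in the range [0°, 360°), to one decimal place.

Δλ = 82.5040°
y = sin Δλ · cos φ₂ = 0.926837
x = cos φ₁ sin φ₂ − sin φ₁ cos φ₂ cos Δλ = -0.352534
θ = atan2(y, x) = 110.8249° → 110.8249° (mod 360°)

110.8°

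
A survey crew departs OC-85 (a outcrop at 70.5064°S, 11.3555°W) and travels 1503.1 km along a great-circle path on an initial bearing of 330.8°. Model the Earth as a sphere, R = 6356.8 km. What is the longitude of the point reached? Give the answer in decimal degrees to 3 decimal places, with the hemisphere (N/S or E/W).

23.816°W

δ = d/R = 1503.1/6356.8 = 0.236455 rad
φ₂ = arcsin(sin φ₁ cos δ + cos φ₁ sin δ cos θ)
   = arcsin(-0.94268·0.97217 + 0.33370·0.23426·0.87292) = -58.01749°
λ₂ = λ₁ + atan2(sin θ sin δ cos φ₁, cos δ − sin φ₁ sin φ₂) = -23.81624°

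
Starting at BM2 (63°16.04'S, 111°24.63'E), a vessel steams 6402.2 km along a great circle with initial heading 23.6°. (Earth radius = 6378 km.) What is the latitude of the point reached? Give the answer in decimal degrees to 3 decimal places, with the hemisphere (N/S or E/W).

7.585°S

BM2: φ = -63.26733°, λ = +111.41050°
δ = d/R = 6402.2/6378 = 1.003794 rad
φ₂ = arcsin(sin φ₁ cos δ + cos φ₁ sin δ cos θ)
   = arcsin(-0.89312·0.53711 + 0.44983·0.84351·0.91636) = -7.58491°
λ₂ = λ₁ + atan2(sin θ sin δ cos φ₁, cos δ − sin φ₁ sin φ₂) = 131.32889°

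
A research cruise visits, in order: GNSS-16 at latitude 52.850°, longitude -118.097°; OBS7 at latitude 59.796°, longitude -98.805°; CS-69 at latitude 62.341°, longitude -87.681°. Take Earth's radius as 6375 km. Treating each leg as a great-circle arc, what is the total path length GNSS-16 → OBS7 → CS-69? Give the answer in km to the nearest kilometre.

GNSS-16→OBS7: c = 0.221356 rad, d = 1411.14 km
OBS7→CS-69: c = 0.103719 rad, d = 661.21 km
Total = 1411.14 + 661.21 = 2072.35 km

2072 km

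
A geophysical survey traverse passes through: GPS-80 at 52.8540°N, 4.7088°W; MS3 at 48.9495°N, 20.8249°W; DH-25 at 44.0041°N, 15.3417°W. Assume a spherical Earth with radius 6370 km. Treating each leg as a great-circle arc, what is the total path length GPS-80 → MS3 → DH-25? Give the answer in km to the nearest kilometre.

GPS-80→MS3: c = 0.189521 rad, d = 1207.25 km
MS3→DH-25: c = 0.108535 rad, d = 691.37 km
Total = 1207.25 + 691.37 = 1898.62 km

1899 km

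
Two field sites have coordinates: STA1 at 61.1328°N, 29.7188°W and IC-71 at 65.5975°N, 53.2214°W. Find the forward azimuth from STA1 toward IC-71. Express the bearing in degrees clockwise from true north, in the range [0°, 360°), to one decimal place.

303.2°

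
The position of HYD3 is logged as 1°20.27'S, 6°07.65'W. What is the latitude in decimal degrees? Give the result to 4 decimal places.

1° + 20.27′/60 = 1 + 0.33783 = 1.3378°

1.3378°S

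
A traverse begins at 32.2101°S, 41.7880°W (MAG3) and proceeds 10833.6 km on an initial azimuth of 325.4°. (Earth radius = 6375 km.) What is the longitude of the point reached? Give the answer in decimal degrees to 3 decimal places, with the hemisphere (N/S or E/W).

101.674°W

δ = d/R = 10833.6/6375 = 1.699388 rad
φ₂ = arcsin(sin φ₁ cos δ + cos φ₁ sin δ cos θ)
   = arcsin(-0.53303·-0.12824 + 0.84610·0.99174·0.82314) = 49.38129°
λ₂ = λ₁ + atan2(sin θ sin δ cos φ₁, cos δ − sin φ₁ sin φ₂) = -101.67442°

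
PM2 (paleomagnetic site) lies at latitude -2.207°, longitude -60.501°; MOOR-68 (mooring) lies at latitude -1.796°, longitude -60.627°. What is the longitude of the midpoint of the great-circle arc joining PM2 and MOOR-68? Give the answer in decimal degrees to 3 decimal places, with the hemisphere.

60.564°W

Bx = cos φ₂ cos Δλ = 0.999506,  By = cos φ₂ sin Δλ = -0.002198
φₘ = atan2(sin φ₁ + sin φ₂, √((cos φ₁ + Bx)² + By²)) = -2.00150°
λₘ = λ₁ + atan2(By, cos φ₁ + Bx) = -60.56401°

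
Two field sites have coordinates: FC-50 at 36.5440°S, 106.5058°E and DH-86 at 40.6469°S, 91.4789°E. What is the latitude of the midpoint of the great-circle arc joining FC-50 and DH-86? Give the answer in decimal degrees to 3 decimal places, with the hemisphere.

Bx = cos φ₂ cos Δλ = 0.732793,  By = cos φ₂ sin Δλ = -0.196720
φₘ = atan2(sin φ₁ + sin φ₂, √((cos φ₁ + Bx)² + By²)) = -38.83636°
λₘ = λ₁ + atan2(By, cos φ₁ + Bx) = 99.20840°

38.836°S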